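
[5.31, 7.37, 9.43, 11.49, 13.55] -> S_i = 5.31 + 2.06*i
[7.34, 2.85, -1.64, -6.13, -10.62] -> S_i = 7.34 + -4.49*i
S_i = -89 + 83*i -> [-89, -6, 77, 160, 243]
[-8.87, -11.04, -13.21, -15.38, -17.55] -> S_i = -8.87 + -2.17*i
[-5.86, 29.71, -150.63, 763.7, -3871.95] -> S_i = -5.86*(-5.07)^i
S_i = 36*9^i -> [36, 324, 2916, 26244, 236196]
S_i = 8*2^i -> [8, 16, 32, 64, 128]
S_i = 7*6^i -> [7, 42, 252, 1512, 9072]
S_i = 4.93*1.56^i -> [4.93, 7.69, 12.0, 18.72, 29.2]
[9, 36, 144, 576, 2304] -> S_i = 9*4^i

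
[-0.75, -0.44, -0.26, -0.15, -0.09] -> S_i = -0.75*0.59^i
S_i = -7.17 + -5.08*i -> [-7.17, -12.25, -17.33, -22.41, -27.49]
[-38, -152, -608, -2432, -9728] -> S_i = -38*4^i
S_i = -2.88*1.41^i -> [-2.88, -4.06, -5.73, -8.07, -11.38]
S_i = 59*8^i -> [59, 472, 3776, 30208, 241664]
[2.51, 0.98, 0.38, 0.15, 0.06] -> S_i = 2.51*0.39^i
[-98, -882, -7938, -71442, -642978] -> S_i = -98*9^i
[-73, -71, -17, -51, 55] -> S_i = Random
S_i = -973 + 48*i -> [-973, -925, -877, -829, -781]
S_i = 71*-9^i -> [71, -639, 5751, -51759, 465831]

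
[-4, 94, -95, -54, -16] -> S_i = Random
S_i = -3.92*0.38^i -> [-3.92, -1.49, -0.57, -0.22, -0.08]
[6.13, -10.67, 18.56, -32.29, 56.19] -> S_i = 6.13*(-1.74)^i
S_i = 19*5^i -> [19, 95, 475, 2375, 11875]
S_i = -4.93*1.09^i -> [-4.93, -5.37, -5.86, -6.38, -6.96]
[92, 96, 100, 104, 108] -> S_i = 92 + 4*i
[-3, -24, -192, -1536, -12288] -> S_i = -3*8^i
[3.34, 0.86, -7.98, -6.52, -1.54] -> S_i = Random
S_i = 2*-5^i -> [2, -10, 50, -250, 1250]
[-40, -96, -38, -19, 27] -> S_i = Random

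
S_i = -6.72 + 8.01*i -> [-6.72, 1.29, 9.3, 17.31, 25.32]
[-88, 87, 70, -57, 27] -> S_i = Random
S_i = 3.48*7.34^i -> [3.48, 25.54, 187.49, 1376.16, 10100.98]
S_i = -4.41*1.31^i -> [-4.41, -5.78, -7.57, -9.91, -12.99]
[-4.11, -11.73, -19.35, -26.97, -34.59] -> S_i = -4.11 + -7.62*i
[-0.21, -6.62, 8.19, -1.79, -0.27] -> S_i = Random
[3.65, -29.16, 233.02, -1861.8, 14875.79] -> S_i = 3.65*(-7.99)^i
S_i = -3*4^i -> [-3, -12, -48, -192, -768]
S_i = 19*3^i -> [19, 57, 171, 513, 1539]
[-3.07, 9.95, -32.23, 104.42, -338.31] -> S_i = -3.07*(-3.24)^i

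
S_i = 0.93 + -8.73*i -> [0.93, -7.8, -16.53, -25.26, -33.99]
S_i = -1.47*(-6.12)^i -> [-1.47, 9.0, -55.06, 336.95, -2062.16]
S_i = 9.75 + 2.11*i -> [9.75, 11.86, 13.97, 16.08, 18.19]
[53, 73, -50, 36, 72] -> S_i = Random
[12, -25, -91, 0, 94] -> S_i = Random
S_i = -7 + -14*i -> [-7, -21, -35, -49, -63]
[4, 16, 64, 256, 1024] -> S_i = 4*4^i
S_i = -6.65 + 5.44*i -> [-6.65, -1.21, 4.23, 9.67, 15.11]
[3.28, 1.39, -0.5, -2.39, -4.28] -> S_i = 3.28 + -1.89*i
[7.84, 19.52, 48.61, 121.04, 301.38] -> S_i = 7.84*2.49^i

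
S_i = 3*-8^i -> [3, -24, 192, -1536, 12288]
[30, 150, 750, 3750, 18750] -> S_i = 30*5^i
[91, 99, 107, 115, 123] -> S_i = 91 + 8*i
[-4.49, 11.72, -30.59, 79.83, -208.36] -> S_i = -4.49*(-2.61)^i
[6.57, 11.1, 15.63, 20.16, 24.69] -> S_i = 6.57 + 4.53*i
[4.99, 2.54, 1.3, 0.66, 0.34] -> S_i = 4.99*0.51^i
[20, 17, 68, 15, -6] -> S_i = Random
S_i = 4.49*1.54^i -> [4.49, 6.91, 10.65, 16.4, 25.25]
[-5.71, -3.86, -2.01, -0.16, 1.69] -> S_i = -5.71 + 1.85*i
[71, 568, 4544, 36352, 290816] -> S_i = 71*8^i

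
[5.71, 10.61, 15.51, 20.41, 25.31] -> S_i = 5.71 + 4.90*i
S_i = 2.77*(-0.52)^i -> [2.77, -1.44, 0.75, -0.39, 0.2]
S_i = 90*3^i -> [90, 270, 810, 2430, 7290]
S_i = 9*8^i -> [9, 72, 576, 4608, 36864]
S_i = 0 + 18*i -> [0, 18, 36, 54, 72]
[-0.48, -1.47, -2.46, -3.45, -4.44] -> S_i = -0.48 + -0.99*i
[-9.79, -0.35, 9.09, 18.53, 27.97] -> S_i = -9.79 + 9.44*i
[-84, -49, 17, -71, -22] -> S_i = Random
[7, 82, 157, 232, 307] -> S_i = 7 + 75*i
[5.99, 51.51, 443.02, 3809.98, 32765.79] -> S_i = 5.99*8.60^i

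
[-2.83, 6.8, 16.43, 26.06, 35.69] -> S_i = -2.83 + 9.63*i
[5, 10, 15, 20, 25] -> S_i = 5 + 5*i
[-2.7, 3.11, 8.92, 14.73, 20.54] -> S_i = -2.70 + 5.81*i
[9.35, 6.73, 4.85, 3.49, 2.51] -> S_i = 9.35*0.72^i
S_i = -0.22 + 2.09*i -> [-0.22, 1.87, 3.96, 6.05, 8.14]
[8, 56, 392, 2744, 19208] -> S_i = 8*7^i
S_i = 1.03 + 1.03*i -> [1.03, 2.06, 3.09, 4.12, 5.15]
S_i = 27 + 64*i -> [27, 91, 155, 219, 283]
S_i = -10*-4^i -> [-10, 40, -160, 640, -2560]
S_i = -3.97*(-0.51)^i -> [-3.97, 2.02, -1.03, 0.53, -0.27]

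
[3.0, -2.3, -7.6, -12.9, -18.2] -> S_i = 3.00 + -5.30*i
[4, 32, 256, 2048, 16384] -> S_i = 4*8^i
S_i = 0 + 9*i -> [0, 9, 18, 27, 36]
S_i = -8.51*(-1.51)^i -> [-8.51, 12.85, -19.4, 29.3, -44.24]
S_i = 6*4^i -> [6, 24, 96, 384, 1536]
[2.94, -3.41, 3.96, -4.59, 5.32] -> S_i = 2.94*(-1.16)^i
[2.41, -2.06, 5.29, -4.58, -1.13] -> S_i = Random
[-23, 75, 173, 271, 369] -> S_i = -23 + 98*i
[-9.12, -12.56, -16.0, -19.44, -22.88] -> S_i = -9.12 + -3.44*i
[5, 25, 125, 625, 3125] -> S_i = 5*5^i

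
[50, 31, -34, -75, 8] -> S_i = Random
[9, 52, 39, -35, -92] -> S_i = Random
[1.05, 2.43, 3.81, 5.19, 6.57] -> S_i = 1.05 + 1.38*i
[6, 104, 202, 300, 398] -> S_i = 6 + 98*i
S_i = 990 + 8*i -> [990, 998, 1006, 1014, 1022]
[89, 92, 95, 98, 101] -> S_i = 89 + 3*i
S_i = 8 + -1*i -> [8, 7, 6, 5, 4]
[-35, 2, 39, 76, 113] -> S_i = -35 + 37*i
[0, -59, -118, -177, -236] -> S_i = 0 + -59*i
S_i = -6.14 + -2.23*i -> [-6.14, -8.37, -10.6, -12.83, -15.06]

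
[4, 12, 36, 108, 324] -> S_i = 4*3^i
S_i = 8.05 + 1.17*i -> [8.05, 9.22, 10.39, 11.56, 12.73]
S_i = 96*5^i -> [96, 480, 2400, 12000, 60000]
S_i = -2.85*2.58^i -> [-2.85, -7.35, -18.97, -48.94, -126.28]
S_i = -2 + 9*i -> [-2, 7, 16, 25, 34]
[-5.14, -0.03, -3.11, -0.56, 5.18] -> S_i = Random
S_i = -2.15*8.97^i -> [-2.15, -19.29, -172.99, -1551.73, -13919.01]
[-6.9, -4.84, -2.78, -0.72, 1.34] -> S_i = -6.90 + 2.06*i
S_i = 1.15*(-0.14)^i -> [1.15, -0.16, 0.02, -0.0, 0.0]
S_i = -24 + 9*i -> [-24, -15, -6, 3, 12]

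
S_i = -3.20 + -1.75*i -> [-3.2, -4.95, -6.7, -8.45, -10.2]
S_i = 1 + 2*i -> [1, 3, 5, 7, 9]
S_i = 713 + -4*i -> [713, 709, 705, 701, 697]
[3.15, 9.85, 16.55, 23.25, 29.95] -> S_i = 3.15 + 6.70*i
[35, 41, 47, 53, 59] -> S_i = 35 + 6*i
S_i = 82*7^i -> [82, 574, 4018, 28126, 196882]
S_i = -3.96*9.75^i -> [-3.96, -38.61, -376.45, -3670.36, -35786.04]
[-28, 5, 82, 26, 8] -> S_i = Random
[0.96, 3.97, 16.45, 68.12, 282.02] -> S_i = 0.96*4.14^i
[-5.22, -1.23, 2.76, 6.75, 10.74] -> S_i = -5.22 + 3.99*i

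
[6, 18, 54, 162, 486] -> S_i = 6*3^i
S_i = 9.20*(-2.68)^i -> [9.2, -24.66, 66.08, -177.09, 474.6]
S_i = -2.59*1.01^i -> [-2.59, -2.62, -2.64, -2.67, -2.7]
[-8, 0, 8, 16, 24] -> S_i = -8 + 8*i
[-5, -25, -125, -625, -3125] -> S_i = -5*5^i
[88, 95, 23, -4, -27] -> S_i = Random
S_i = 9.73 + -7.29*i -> [9.73, 2.44, -4.85, -12.14, -19.43]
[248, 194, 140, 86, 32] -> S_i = 248 + -54*i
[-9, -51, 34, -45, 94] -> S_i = Random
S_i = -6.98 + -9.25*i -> [-6.98, -16.23, -25.48, -34.73, -43.98]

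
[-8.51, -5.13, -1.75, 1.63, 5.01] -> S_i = -8.51 + 3.38*i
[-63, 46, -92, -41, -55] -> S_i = Random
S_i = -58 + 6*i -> [-58, -52, -46, -40, -34]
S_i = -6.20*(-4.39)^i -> [-6.2, 27.22, -119.49, 524.55, -2302.77]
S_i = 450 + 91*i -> [450, 541, 632, 723, 814]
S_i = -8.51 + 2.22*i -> [-8.51, -6.29, -4.07, -1.85, 0.37]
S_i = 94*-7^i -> [94, -658, 4606, -32242, 225694]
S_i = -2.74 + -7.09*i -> [-2.74, -9.83, -16.92, -24.01, -31.1]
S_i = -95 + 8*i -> [-95, -87, -79, -71, -63]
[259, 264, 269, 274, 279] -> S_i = 259 + 5*i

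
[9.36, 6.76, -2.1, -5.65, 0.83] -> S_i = Random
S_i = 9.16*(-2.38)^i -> [9.16, -21.8, 51.89, -123.49, 293.9]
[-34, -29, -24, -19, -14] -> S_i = -34 + 5*i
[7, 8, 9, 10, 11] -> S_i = 7 + 1*i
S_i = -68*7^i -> [-68, -476, -3332, -23324, -163268]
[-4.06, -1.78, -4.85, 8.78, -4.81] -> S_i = Random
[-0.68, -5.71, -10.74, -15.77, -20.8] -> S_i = -0.68 + -5.03*i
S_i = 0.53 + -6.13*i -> [0.53, -5.6, -11.73, -17.86, -23.99]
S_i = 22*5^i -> [22, 110, 550, 2750, 13750]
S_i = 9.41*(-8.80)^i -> [9.41, -82.81, 728.71, -6412.65, 56431.33]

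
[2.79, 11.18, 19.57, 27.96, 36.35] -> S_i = 2.79 + 8.39*i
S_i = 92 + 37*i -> [92, 129, 166, 203, 240]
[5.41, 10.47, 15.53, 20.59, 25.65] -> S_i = 5.41 + 5.06*i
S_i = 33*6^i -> [33, 198, 1188, 7128, 42768]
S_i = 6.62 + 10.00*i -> [6.62, 16.62, 26.62, 36.62, 46.62]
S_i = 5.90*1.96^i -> [5.9, 11.56, 22.67, 44.42, 87.07]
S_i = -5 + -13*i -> [-5, -18, -31, -44, -57]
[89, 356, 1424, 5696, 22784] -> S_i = 89*4^i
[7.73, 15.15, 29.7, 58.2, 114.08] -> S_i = 7.73*1.96^i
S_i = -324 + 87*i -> [-324, -237, -150, -63, 24]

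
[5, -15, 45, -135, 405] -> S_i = 5*-3^i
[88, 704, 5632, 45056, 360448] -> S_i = 88*8^i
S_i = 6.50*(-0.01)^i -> [6.5, -0.06, 0.0, -0.0, 0.0]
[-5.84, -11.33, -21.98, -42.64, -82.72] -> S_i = -5.84*1.94^i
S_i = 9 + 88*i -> [9, 97, 185, 273, 361]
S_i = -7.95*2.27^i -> [-7.95, -18.05, -40.97, -92.99, -211.09]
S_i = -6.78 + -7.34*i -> [-6.78, -14.12, -21.46, -28.8, -36.14]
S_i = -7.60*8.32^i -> [-7.6, -63.23, -526.09, -4377.07, -36417.23]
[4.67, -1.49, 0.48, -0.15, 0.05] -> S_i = 4.67*(-0.32)^i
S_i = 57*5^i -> [57, 285, 1425, 7125, 35625]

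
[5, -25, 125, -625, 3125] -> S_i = 5*-5^i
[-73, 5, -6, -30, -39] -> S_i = Random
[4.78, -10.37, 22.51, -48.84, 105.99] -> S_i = 4.78*(-2.17)^i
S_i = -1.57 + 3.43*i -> [-1.57, 1.86, 5.29, 8.72, 12.15]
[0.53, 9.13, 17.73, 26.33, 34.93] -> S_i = 0.53 + 8.60*i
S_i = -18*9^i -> [-18, -162, -1458, -13122, -118098]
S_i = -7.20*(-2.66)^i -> [-7.2, 19.15, -50.94, 135.51, -360.46]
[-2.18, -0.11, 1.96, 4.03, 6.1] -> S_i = -2.18 + 2.07*i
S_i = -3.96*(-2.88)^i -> [-3.96, 11.4, -32.85, 94.6, -272.44]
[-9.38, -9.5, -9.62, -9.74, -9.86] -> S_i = -9.38 + -0.12*i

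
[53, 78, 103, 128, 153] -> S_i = 53 + 25*i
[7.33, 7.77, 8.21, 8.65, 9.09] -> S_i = 7.33 + 0.44*i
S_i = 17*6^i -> [17, 102, 612, 3672, 22032]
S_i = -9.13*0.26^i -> [-9.13, -2.37, -0.62, -0.16, -0.04]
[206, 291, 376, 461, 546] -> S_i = 206 + 85*i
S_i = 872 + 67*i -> [872, 939, 1006, 1073, 1140]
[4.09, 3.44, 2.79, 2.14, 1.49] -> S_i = 4.09 + -0.65*i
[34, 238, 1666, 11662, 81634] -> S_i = 34*7^i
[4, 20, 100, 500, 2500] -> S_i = 4*5^i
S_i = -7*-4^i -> [-7, 28, -112, 448, -1792]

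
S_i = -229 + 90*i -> [-229, -139, -49, 41, 131]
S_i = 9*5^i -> [9, 45, 225, 1125, 5625]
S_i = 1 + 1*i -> [1, 2, 3, 4, 5]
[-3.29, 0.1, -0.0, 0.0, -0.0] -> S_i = -3.29*(-0.03)^i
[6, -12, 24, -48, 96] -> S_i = 6*-2^i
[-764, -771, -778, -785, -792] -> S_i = -764 + -7*i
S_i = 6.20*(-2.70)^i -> [6.2, -16.74, 45.2, -122.03, 329.49]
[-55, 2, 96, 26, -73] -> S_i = Random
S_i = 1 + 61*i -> [1, 62, 123, 184, 245]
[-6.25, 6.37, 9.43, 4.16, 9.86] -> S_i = Random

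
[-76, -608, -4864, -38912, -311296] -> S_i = -76*8^i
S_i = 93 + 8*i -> [93, 101, 109, 117, 125]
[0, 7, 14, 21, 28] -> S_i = 0 + 7*i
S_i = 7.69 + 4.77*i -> [7.69, 12.46, 17.23, 22.0, 26.77]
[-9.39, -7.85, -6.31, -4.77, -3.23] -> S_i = -9.39 + 1.54*i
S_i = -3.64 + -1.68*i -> [-3.64, -5.32, -7.0, -8.68, -10.36]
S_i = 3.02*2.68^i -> [3.02, 8.09, 21.69, 58.13, 155.79]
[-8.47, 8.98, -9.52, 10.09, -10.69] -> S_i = -8.47*(-1.06)^i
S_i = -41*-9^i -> [-41, 369, -3321, 29889, -269001]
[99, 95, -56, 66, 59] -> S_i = Random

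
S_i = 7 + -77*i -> [7, -70, -147, -224, -301]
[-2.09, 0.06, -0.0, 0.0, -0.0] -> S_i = -2.09*(-0.03)^i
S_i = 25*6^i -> [25, 150, 900, 5400, 32400]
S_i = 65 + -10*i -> [65, 55, 45, 35, 25]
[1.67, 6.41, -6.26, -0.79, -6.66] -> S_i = Random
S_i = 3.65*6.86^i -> [3.65, 25.04, 171.77, 1178.33, 8083.31]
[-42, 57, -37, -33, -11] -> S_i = Random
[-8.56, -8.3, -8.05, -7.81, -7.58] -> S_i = -8.56*0.97^i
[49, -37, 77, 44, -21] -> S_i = Random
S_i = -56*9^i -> [-56, -504, -4536, -40824, -367416]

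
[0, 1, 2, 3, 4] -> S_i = 0 + 1*i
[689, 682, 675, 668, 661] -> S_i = 689 + -7*i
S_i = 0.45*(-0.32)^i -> [0.45, -0.14, 0.05, -0.01, 0.0]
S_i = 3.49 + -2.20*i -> [3.49, 1.29, -0.91, -3.11, -5.31]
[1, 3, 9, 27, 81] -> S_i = 1*3^i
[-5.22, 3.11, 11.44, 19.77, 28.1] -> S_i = -5.22 + 8.33*i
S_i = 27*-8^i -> [27, -216, 1728, -13824, 110592]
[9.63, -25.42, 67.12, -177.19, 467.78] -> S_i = 9.63*(-2.64)^i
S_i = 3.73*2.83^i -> [3.73, 10.56, 29.87, 84.54, 239.25]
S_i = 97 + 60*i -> [97, 157, 217, 277, 337]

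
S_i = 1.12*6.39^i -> [1.12, 7.16, 45.73, 292.23, 1867.33]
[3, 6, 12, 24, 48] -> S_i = 3*2^i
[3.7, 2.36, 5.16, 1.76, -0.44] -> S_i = Random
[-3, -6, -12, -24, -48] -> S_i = -3*2^i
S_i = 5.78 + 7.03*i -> [5.78, 12.81, 19.84, 26.87, 33.9]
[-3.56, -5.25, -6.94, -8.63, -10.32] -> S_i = -3.56 + -1.69*i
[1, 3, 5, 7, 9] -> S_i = 1 + 2*i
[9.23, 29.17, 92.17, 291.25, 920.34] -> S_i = 9.23*3.16^i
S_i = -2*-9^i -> [-2, 18, -162, 1458, -13122]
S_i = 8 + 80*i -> [8, 88, 168, 248, 328]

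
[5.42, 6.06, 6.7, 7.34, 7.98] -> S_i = 5.42 + 0.64*i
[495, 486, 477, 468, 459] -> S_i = 495 + -9*i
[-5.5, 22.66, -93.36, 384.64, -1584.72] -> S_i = -5.50*(-4.12)^i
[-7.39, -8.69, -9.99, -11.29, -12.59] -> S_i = -7.39 + -1.30*i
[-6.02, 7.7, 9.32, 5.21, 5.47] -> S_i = Random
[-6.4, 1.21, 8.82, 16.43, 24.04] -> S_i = -6.40 + 7.61*i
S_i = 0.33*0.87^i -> [0.33, 0.29, 0.25, 0.22, 0.19]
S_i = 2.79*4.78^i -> [2.79, 13.34, 63.75, 304.71, 1456.52]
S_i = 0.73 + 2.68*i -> [0.73, 3.41, 6.09, 8.77, 11.45]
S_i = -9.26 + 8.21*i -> [-9.26, -1.05, 7.16, 15.37, 23.58]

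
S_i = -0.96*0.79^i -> [-0.96, -0.76, -0.6, -0.47, -0.37]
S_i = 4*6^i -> [4, 24, 144, 864, 5184]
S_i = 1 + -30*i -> [1, -29, -59, -89, -119]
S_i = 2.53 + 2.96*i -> [2.53, 5.49, 8.45, 11.41, 14.37]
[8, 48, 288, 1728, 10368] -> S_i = 8*6^i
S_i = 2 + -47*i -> [2, -45, -92, -139, -186]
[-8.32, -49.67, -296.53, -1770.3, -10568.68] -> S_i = -8.32*5.97^i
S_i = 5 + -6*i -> [5, -1, -7, -13, -19]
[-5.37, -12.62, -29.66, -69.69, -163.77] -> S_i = -5.37*2.35^i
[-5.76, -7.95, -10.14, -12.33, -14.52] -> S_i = -5.76 + -2.19*i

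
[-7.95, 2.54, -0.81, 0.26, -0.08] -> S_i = -7.95*(-0.32)^i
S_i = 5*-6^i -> [5, -30, 180, -1080, 6480]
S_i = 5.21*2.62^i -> [5.21, 13.65, 35.76, 93.7, 245.5]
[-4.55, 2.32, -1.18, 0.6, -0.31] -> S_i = -4.55*(-0.51)^i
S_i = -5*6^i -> [-5, -30, -180, -1080, -6480]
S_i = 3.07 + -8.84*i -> [3.07, -5.77, -14.61, -23.45, -32.29]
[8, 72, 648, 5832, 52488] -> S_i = 8*9^i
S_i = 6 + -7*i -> [6, -1, -8, -15, -22]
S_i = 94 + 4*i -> [94, 98, 102, 106, 110]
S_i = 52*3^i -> [52, 156, 468, 1404, 4212]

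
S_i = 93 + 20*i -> [93, 113, 133, 153, 173]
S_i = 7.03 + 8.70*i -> [7.03, 15.73, 24.43, 33.13, 41.83]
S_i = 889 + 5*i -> [889, 894, 899, 904, 909]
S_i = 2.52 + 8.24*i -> [2.52, 10.76, 19.0, 27.24, 35.48]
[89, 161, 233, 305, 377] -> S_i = 89 + 72*i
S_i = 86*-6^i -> [86, -516, 3096, -18576, 111456]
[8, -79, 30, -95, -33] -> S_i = Random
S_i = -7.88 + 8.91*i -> [-7.88, 1.03, 9.94, 18.85, 27.76]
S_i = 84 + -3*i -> [84, 81, 78, 75, 72]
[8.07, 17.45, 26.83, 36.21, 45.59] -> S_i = 8.07 + 9.38*i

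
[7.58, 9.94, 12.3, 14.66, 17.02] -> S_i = 7.58 + 2.36*i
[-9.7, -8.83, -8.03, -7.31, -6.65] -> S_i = -9.70*0.91^i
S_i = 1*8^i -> [1, 8, 64, 512, 4096]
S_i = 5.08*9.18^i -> [5.08, 46.63, 428.1, 3929.99, 36077.33]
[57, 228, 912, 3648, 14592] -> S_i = 57*4^i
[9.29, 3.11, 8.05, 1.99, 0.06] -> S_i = Random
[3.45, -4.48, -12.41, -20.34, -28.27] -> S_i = 3.45 + -7.93*i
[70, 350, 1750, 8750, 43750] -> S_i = 70*5^i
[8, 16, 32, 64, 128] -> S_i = 8*2^i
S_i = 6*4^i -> [6, 24, 96, 384, 1536]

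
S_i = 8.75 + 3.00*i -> [8.75, 11.75, 14.75, 17.75, 20.75]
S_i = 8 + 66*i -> [8, 74, 140, 206, 272]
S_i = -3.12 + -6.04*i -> [-3.12, -9.16, -15.2, -21.24, -27.28]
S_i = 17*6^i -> [17, 102, 612, 3672, 22032]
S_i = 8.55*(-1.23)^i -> [8.55, -10.52, 12.94, -15.91, 19.57]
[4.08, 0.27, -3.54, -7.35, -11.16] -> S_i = 4.08 + -3.81*i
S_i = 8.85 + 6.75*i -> [8.85, 15.6, 22.35, 29.1, 35.85]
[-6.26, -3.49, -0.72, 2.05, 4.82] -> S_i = -6.26 + 2.77*i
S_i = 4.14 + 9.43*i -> [4.14, 13.57, 23.0, 32.43, 41.86]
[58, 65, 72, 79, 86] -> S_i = 58 + 7*i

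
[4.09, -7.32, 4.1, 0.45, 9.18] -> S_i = Random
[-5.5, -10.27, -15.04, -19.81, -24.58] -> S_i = -5.50 + -4.77*i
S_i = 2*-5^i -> [2, -10, 50, -250, 1250]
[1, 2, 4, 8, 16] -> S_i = 1*2^i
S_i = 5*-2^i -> [5, -10, 20, -40, 80]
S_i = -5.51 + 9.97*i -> [-5.51, 4.46, 14.43, 24.4, 34.37]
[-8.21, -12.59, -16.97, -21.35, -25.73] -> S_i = -8.21 + -4.38*i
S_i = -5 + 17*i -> [-5, 12, 29, 46, 63]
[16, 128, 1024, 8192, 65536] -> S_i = 16*8^i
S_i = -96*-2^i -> [-96, 192, -384, 768, -1536]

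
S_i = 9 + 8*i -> [9, 17, 25, 33, 41]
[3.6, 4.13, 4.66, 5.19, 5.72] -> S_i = 3.60 + 0.53*i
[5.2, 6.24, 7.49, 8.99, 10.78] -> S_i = 5.20*1.20^i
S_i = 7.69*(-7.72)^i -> [7.69, -59.37, 458.31, -3538.17, 27314.64]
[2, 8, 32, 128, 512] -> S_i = 2*4^i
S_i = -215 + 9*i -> [-215, -206, -197, -188, -179]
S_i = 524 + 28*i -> [524, 552, 580, 608, 636]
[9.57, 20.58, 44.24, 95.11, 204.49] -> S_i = 9.57*2.15^i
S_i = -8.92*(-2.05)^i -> [-8.92, 18.29, -37.49, 76.85, -157.54]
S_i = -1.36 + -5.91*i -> [-1.36, -7.27, -13.18, -19.09, -25.0]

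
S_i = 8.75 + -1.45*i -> [8.75, 7.3, 5.85, 4.4, 2.95]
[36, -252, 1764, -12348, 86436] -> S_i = 36*-7^i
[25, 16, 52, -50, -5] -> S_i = Random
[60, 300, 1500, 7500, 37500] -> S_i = 60*5^i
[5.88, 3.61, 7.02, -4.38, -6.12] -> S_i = Random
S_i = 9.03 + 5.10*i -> [9.03, 14.13, 19.23, 24.33, 29.43]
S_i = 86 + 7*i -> [86, 93, 100, 107, 114]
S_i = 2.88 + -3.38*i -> [2.88, -0.5, -3.88, -7.26, -10.64]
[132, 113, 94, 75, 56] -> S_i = 132 + -19*i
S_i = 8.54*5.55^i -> [8.54, 47.4, 263.05, 1459.95, 8102.7]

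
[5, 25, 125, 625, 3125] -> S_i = 5*5^i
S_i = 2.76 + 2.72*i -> [2.76, 5.48, 8.2, 10.92, 13.64]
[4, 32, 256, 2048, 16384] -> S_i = 4*8^i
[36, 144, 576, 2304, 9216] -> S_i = 36*4^i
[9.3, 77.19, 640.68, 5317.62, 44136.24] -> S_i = 9.30*8.30^i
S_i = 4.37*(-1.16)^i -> [4.37, -5.07, 5.88, -6.82, 7.91]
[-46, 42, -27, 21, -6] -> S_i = Random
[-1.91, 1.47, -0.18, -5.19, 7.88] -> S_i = Random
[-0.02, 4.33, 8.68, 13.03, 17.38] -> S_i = -0.02 + 4.35*i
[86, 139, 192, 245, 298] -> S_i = 86 + 53*i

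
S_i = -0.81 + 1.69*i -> [-0.81, 0.88, 2.57, 4.26, 5.95]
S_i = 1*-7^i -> [1, -7, 49, -343, 2401]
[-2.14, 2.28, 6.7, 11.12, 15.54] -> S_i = -2.14 + 4.42*i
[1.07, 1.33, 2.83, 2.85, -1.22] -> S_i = Random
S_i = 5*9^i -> [5, 45, 405, 3645, 32805]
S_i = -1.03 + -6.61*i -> [-1.03, -7.64, -14.25, -20.86, -27.47]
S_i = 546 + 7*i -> [546, 553, 560, 567, 574]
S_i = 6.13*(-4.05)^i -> [6.13, -24.83, 100.55, -407.22, 1649.23]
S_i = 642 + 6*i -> [642, 648, 654, 660, 666]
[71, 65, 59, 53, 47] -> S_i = 71 + -6*i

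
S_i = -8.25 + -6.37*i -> [-8.25, -14.62, -20.99, -27.36, -33.73]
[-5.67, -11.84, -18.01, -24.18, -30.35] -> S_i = -5.67 + -6.17*i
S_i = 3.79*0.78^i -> [3.79, 2.96, 2.31, 1.8, 1.4]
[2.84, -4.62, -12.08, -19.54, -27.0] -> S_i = 2.84 + -7.46*i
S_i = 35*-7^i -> [35, -245, 1715, -12005, 84035]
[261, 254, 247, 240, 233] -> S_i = 261 + -7*i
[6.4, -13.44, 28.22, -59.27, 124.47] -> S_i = 6.40*(-2.10)^i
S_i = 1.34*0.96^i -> [1.34, 1.29, 1.23, 1.19, 1.14]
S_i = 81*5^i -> [81, 405, 2025, 10125, 50625]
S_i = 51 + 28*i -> [51, 79, 107, 135, 163]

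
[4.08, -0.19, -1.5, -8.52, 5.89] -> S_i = Random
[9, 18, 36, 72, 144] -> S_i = 9*2^i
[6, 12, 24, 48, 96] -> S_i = 6*2^i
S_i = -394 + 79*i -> [-394, -315, -236, -157, -78]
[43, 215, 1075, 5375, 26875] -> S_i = 43*5^i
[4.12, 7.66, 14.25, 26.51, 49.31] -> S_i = 4.12*1.86^i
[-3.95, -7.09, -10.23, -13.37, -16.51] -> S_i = -3.95 + -3.14*i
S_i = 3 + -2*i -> [3, 1, -1, -3, -5]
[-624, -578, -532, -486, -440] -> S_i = -624 + 46*i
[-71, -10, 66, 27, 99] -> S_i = Random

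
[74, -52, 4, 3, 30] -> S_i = Random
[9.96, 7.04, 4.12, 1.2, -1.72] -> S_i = 9.96 + -2.92*i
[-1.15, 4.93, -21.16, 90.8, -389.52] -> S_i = -1.15*(-4.29)^i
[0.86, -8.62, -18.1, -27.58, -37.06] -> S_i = 0.86 + -9.48*i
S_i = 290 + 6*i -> [290, 296, 302, 308, 314]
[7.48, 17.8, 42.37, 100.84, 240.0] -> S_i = 7.48*2.38^i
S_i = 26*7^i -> [26, 182, 1274, 8918, 62426]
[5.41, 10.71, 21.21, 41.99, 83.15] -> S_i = 5.41*1.98^i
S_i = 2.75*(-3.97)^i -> [2.75, -10.92, 43.34, -172.07, 683.12]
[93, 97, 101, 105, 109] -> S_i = 93 + 4*i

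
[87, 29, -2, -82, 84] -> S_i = Random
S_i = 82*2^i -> [82, 164, 328, 656, 1312]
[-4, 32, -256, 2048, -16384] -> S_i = -4*-8^i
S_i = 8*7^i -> [8, 56, 392, 2744, 19208]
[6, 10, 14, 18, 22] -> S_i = 6 + 4*i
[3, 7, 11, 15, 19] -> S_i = 3 + 4*i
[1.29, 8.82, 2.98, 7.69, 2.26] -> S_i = Random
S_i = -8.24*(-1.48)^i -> [-8.24, 12.2, -18.05, 26.71, -39.53]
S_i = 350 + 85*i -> [350, 435, 520, 605, 690]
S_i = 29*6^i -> [29, 174, 1044, 6264, 37584]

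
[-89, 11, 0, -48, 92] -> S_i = Random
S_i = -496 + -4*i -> [-496, -500, -504, -508, -512]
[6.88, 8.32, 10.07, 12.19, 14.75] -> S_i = 6.88*1.21^i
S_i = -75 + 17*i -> [-75, -58, -41, -24, -7]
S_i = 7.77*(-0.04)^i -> [7.77, -0.31, 0.01, -0.0, 0.0]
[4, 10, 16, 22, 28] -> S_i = 4 + 6*i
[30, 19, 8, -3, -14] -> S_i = 30 + -11*i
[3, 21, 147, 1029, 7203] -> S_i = 3*7^i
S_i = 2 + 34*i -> [2, 36, 70, 104, 138]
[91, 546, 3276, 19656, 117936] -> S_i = 91*6^i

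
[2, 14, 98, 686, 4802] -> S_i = 2*7^i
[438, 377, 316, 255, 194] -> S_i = 438 + -61*i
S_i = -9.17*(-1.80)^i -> [-9.17, 16.51, -29.71, 53.48, -96.26]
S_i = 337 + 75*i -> [337, 412, 487, 562, 637]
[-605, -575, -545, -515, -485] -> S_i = -605 + 30*i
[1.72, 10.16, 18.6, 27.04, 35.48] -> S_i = 1.72 + 8.44*i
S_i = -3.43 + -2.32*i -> [-3.43, -5.75, -8.07, -10.39, -12.71]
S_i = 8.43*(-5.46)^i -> [8.43, -46.03, 251.31, -1372.16, 7492.01]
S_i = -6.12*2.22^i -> [-6.12, -13.59, -30.16, -66.96, -148.65]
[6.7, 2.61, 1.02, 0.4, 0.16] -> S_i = 6.70*0.39^i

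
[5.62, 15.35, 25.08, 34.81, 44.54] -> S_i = 5.62 + 9.73*i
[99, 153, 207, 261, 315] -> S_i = 99 + 54*i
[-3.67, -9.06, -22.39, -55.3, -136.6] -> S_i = -3.67*2.47^i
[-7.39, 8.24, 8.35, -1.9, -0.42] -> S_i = Random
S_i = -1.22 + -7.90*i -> [-1.22, -9.12, -17.02, -24.92, -32.82]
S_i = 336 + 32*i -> [336, 368, 400, 432, 464]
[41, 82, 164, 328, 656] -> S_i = 41*2^i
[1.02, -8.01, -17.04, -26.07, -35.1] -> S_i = 1.02 + -9.03*i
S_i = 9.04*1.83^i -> [9.04, 16.54, 30.27, 55.4, 101.38]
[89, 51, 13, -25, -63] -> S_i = 89 + -38*i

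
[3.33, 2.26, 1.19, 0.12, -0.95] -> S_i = 3.33 + -1.07*i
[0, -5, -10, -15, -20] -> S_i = 0 + -5*i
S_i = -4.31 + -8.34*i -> [-4.31, -12.65, -20.99, -29.33, -37.67]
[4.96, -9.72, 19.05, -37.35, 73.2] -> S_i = 4.96*(-1.96)^i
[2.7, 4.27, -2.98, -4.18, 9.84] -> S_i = Random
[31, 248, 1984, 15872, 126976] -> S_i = 31*8^i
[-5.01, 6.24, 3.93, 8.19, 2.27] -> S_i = Random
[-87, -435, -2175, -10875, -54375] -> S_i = -87*5^i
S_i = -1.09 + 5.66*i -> [-1.09, 4.57, 10.23, 15.89, 21.55]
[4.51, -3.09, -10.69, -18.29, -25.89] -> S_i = 4.51 + -7.60*i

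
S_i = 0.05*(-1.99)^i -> [0.05, -0.1, 0.2, -0.39, 0.78]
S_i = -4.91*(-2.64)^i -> [-4.91, 12.96, -34.22, 90.34, -238.5]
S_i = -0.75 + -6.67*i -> [-0.75, -7.42, -14.09, -20.76, -27.43]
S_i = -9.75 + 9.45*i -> [-9.75, -0.3, 9.15, 18.6, 28.05]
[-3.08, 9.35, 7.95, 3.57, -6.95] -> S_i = Random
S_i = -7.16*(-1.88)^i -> [-7.16, 13.46, -25.31, 47.58, -89.44]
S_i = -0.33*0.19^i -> [-0.33, -0.06, -0.01, -0.0, -0.0]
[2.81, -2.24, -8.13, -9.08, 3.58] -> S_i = Random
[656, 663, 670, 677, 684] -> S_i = 656 + 7*i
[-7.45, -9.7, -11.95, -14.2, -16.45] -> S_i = -7.45 + -2.25*i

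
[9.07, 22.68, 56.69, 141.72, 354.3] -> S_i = 9.07*2.50^i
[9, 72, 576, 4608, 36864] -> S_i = 9*8^i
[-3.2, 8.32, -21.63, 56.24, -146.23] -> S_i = -3.20*(-2.60)^i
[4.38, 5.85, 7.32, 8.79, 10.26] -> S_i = 4.38 + 1.47*i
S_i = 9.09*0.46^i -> [9.09, 4.18, 1.92, 0.88, 0.41]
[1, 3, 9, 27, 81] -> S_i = 1*3^i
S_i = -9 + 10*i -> [-9, 1, 11, 21, 31]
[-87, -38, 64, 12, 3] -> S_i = Random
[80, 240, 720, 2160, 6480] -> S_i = 80*3^i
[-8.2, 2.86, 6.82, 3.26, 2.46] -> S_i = Random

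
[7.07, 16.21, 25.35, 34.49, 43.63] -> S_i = 7.07 + 9.14*i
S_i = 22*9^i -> [22, 198, 1782, 16038, 144342]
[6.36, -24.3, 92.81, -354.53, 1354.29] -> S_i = 6.36*(-3.82)^i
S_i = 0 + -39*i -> [0, -39, -78, -117, -156]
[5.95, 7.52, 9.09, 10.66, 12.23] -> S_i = 5.95 + 1.57*i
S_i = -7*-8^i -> [-7, 56, -448, 3584, -28672]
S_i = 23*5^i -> [23, 115, 575, 2875, 14375]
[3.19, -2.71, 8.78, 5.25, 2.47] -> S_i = Random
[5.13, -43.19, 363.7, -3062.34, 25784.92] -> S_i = 5.13*(-8.42)^i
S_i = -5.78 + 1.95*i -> [-5.78, -3.83, -1.88, 0.07, 2.02]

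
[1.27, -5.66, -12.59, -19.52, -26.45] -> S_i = 1.27 + -6.93*i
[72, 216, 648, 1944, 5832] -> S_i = 72*3^i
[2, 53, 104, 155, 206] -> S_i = 2 + 51*i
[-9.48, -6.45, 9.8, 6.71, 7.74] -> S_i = Random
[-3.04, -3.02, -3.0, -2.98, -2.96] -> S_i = -3.04 + 0.02*i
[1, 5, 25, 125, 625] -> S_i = 1*5^i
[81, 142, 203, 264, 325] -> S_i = 81 + 61*i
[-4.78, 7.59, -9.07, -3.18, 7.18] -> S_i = Random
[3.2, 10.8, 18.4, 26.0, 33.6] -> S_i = 3.20 + 7.60*i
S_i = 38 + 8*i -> [38, 46, 54, 62, 70]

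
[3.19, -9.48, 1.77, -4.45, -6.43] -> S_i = Random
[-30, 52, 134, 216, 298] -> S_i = -30 + 82*i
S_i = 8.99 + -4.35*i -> [8.99, 4.64, 0.29, -4.06, -8.41]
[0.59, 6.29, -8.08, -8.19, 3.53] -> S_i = Random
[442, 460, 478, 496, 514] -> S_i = 442 + 18*i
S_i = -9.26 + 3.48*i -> [-9.26, -5.78, -2.3, 1.18, 4.66]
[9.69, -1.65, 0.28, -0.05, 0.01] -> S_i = 9.69*(-0.17)^i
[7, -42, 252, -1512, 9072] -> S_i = 7*-6^i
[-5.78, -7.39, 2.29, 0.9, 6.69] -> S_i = Random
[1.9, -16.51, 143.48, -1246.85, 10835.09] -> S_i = 1.90*(-8.69)^i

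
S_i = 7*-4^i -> [7, -28, 112, -448, 1792]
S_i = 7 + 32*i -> [7, 39, 71, 103, 135]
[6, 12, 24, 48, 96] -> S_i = 6*2^i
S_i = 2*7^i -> [2, 14, 98, 686, 4802]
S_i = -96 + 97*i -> [-96, 1, 98, 195, 292]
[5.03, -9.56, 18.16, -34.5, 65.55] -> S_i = 5.03*(-1.90)^i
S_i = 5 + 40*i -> [5, 45, 85, 125, 165]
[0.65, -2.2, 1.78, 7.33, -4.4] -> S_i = Random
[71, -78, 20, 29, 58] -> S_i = Random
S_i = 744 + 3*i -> [744, 747, 750, 753, 756]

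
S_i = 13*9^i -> [13, 117, 1053, 9477, 85293]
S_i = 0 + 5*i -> [0, 5, 10, 15, 20]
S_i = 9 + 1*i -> [9, 10, 11, 12, 13]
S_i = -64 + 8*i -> [-64, -56, -48, -40, -32]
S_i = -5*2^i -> [-5, -10, -20, -40, -80]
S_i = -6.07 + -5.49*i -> [-6.07, -11.56, -17.05, -22.54, -28.03]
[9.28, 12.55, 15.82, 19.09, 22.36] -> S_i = 9.28 + 3.27*i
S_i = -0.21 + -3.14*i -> [-0.21, -3.35, -6.49, -9.63, -12.77]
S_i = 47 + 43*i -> [47, 90, 133, 176, 219]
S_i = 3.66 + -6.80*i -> [3.66, -3.14, -9.94, -16.74, -23.54]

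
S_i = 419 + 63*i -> [419, 482, 545, 608, 671]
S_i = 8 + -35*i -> [8, -27, -62, -97, -132]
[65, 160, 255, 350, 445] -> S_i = 65 + 95*i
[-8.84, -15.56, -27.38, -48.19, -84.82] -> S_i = -8.84*1.76^i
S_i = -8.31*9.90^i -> [-8.31, -82.27, -814.46, -8063.18, -79825.53]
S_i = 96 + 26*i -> [96, 122, 148, 174, 200]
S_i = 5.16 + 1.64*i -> [5.16, 6.8, 8.44, 10.08, 11.72]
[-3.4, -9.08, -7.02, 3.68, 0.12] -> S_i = Random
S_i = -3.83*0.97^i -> [-3.83, -3.72, -3.6, -3.5, -3.39]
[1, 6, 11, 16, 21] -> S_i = 1 + 5*i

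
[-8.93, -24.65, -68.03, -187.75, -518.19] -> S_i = -8.93*2.76^i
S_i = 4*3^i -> [4, 12, 36, 108, 324]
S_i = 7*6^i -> [7, 42, 252, 1512, 9072]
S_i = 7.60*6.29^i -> [7.6, 47.8, 300.69, 1891.32, 11896.42]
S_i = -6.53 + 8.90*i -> [-6.53, 2.37, 11.27, 20.17, 29.07]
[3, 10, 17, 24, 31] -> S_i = 3 + 7*i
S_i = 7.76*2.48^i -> [7.76, 19.24, 47.73, 118.36, 293.54]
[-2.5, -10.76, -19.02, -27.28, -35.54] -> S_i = -2.50 + -8.26*i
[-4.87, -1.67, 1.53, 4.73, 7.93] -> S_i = -4.87 + 3.20*i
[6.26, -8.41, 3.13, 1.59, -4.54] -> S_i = Random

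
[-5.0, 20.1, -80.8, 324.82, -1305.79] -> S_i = -5.00*(-4.02)^i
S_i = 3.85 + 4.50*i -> [3.85, 8.35, 12.85, 17.35, 21.85]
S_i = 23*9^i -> [23, 207, 1863, 16767, 150903]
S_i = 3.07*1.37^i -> [3.07, 4.21, 5.76, 7.89, 10.81]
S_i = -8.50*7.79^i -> [-8.5, -66.22, -515.81, -4018.2, -31301.76]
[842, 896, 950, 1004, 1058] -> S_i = 842 + 54*i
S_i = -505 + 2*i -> [-505, -503, -501, -499, -497]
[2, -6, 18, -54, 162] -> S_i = 2*-3^i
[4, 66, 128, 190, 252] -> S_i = 4 + 62*i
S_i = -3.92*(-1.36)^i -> [-3.92, 5.33, -7.25, 9.86, -13.41]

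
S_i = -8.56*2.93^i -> [-8.56, -25.08, -73.49, -215.32, -630.88]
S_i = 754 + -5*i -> [754, 749, 744, 739, 734]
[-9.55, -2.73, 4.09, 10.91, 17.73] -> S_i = -9.55 + 6.82*i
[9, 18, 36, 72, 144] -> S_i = 9*2^i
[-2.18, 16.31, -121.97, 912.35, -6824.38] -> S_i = -2.18*(-7.48)^i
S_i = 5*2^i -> [5, 10, 20, 40, 80]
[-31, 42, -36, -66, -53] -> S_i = Random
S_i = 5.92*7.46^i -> [5.92, 44.16, 329.46, 2457.75, 18334.84]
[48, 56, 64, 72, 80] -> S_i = 48 + 8*i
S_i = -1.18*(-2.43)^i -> [-1.18, 2.87, -6.97, 16.93, -41.14]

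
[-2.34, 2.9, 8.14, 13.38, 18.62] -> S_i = -2.34 + 5.24*i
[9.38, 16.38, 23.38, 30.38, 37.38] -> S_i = 9.38 + 7.00*i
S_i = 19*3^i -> [19, 57, 171, 513, 1539]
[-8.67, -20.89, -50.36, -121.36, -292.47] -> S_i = -8.67*2.41^i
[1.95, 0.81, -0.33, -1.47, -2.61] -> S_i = 1.95 + -1.14*i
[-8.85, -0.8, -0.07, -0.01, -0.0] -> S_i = -8.85*0.09^i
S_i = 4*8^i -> [4, 32, 256, 2048, 16384]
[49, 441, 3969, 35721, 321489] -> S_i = 49*9^i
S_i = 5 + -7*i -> [5, -2, -9, -16, -23]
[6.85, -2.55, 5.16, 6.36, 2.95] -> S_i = Random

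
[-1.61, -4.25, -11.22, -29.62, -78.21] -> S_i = -1.61*2.64^i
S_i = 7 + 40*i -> [7, 47, 87, 127, 167]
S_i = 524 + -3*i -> [524, 521, 518, 515, 512]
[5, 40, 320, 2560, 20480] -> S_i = 5*8^i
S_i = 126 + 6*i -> [126, 132, 138, 144, 150]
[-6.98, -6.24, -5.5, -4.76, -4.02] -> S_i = -6.98 + 0.74*i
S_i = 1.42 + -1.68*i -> [1.42, -0.26, -1.94, -3.62, -5.3]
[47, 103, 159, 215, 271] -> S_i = 47 + 56*i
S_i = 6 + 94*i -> [6, 100, 194, 288, 382]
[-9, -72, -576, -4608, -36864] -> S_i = -9*8^i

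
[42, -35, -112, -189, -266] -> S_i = 42 + -77*i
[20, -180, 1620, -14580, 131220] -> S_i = 20*-9^i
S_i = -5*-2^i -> [-5, 10, -20, 40, -80]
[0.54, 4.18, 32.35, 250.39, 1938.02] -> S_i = 0.54*7.74^i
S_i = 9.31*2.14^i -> [9.31, 19.92, 42.64, 91.24, 195.26]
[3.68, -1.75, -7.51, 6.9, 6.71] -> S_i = Random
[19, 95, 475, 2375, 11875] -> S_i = 19*5^i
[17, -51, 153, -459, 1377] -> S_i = 17*-3^i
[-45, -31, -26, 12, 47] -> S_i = Random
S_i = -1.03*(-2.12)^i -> [-1.03, 2.18, -4.63, 9.81, -20.81]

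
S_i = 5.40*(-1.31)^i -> [5.4, -7.07, 9.27, -12.14, 15.9]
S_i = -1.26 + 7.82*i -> [-1.26, 6.56, 14.38, 22.2, 30.02]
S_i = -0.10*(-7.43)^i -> [-0.1, 0.74, -5.52, 41.02, -304.76]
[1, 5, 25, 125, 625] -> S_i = 1*5^i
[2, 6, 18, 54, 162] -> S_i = 2*3^i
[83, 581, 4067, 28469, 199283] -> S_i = 83*7^i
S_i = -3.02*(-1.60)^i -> [-3.02, 4.83, -7.73, 12.37, -19.79]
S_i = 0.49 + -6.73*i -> [0.49, -6.24, -12.97, -19.7, -26.43]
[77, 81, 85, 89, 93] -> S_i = 77 + 4*i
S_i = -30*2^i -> [-30, -60, -120, -240, -480]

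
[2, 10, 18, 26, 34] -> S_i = 2 + 8*i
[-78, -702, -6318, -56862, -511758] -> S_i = -78*9^i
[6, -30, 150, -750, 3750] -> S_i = 6*-5^i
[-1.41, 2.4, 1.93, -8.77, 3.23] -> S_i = Random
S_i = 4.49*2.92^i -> [4.49, 13.11, 38.28, 111.79, 326.42]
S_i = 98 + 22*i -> [98, 120, 142, 164, 186]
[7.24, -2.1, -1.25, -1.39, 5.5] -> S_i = Random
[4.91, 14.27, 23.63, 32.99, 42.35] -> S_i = 4.91 + 9.36*i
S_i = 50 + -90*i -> [50, -40, -130, -220, -310]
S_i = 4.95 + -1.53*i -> [4.95, 3.42, 1.89, 0.36, -1.17]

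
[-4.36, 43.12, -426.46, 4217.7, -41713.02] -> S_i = -4.36*(-9.89)^i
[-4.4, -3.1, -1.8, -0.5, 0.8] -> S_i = -4.40 + 1.30*i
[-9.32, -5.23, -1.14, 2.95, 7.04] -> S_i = -9.32 + 4.09*i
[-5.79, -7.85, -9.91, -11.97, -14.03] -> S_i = -5.79 + -2.06*i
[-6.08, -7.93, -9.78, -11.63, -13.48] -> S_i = -6.08 + -1.85*i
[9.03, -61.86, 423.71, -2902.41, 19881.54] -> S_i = 9.03*(-6.85)^i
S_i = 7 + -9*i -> [7, -2, -11, -20, -29]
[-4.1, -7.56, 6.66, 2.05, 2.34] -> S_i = Random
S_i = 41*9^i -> [41, 369, 3321, 29889, 269001]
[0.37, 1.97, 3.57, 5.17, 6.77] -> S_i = 0.37 + 1.60*i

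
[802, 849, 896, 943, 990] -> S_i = 802 + 47*i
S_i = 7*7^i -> [7, 49, 343, 2401, 16807]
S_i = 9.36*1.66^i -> [9.36, 15.54, 25.79, 42.82, 71.07]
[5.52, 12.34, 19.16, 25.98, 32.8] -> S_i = 5.52 + 6.82*i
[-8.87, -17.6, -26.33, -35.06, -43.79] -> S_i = -8.87 + -8.73*i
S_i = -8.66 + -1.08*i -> [-8.66, -9.74, -10.82, -11.9, -12.98]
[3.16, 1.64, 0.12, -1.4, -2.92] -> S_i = 3.16 + -1.52*i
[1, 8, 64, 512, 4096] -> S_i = 1*8^i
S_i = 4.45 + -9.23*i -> [4.45, -4.78, -14.01, -23.24, -32.47]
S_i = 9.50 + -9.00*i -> [9.5, 0.5, -8.5, -17.5, -26.5]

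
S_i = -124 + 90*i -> [-124, -34, 56, 146, 236]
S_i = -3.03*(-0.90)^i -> [-3.03, 2.73, -2.45, 2.21, -1.99]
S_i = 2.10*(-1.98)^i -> [2.1, -4.16, 8.23, -16.3, 32.28]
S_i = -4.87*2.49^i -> [-4.87, -12.13, -30.19, -75.18, -187.21]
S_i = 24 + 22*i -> [24, 46, 68, 90, 112]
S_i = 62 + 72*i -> [62, 134, 206, 278, 350]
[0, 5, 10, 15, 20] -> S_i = 0 + 5*i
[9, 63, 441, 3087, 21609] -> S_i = 9*7^i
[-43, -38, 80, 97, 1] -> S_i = Random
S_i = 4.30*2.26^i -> [4.3, 9.72, 21.96, 49.64, 112.18]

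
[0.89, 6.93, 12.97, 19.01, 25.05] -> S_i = 0.89 + 6.04*i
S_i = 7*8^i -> [7, 56, 448, 3584, 28672]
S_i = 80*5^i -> [80, 400, 2000, 10000, 50000]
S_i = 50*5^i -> [50, 250, 1250, 6250, 31250]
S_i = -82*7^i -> [-82, -574, -4018, -28126, -196882]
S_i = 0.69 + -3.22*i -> [0.69, -2.53, -5.75, -8.97, -12.19]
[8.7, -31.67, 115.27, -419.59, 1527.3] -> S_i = 8.70*(-3.64)^i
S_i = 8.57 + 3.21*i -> [8.57, 11.78, 14.99, 18.2, 21.41]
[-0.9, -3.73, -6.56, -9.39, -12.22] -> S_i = -0.90 + -2.83*i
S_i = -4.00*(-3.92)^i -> [-4.0, 15.68, -61.47, 240.95, -944.5]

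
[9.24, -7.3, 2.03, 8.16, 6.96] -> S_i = Random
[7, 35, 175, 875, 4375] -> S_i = 7*5^i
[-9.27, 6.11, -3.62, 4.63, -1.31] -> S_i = Random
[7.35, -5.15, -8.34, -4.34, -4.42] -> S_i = Random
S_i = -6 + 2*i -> [-6, -4, -2, 0, 2]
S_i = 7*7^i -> [7, 49, 343, 2401, 16807]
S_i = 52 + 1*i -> [52, 53, 54, 55, 56]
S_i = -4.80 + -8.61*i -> [-4.8, -13.41, -22.02, -30.63, -39.24]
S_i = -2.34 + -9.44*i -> [-2.34, -11.78, -21.22, -30.66, -40.1]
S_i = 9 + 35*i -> [9, 44, 79, 114, 149]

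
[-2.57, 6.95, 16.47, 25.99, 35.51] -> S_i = -2.57 + 9.52*i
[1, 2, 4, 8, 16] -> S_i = 1*2^i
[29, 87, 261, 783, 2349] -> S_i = 29*3^i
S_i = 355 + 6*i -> [355, 361, 367, 373, 379]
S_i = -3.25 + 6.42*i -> [-3.25, 3.17, 9.59, 16.01, 22.43]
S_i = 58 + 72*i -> [58, 130, 202, 274, 346]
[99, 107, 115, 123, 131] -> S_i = 99 + 8*i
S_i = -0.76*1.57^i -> [-0.76, -1.19, -1.87, -2.94, -4.62]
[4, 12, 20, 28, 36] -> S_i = 4 + 8*i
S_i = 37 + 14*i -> [37, 51, 65, 79, 93]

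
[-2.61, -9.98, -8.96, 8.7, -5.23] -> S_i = Random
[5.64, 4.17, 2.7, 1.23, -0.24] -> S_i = 5.64 + -1.47*i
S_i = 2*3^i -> [2, 6, 18, 54, 162]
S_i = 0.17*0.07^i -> [0.17, 0.01, 0.0, 0.0, 0.0]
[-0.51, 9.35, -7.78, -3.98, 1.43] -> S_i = Random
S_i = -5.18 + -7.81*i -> [-5.18, -12.99, -20.8, -28.61, -36.42]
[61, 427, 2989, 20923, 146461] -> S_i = 61*7^i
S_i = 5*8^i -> [5, 40, 320, 2560, 20480]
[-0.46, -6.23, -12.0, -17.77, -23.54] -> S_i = -0.46 + -5.77*i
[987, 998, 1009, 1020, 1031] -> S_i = 987 + 11*i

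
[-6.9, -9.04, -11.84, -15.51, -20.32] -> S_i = -6.90*1.31^i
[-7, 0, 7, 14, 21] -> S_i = -7 + 7*i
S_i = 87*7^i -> [87, 609, 4263, 29841, 208887]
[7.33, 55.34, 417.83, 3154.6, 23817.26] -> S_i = 7.33*7.55^i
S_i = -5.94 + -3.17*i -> [-5.94, -9.11, -12.28, -15.45, -18.62]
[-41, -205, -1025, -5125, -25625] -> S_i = -41*5^i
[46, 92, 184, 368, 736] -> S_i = 46*2^i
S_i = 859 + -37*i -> [859, 822, 785, 748, 711]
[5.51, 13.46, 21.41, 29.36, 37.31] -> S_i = 5.51 + 7.95*i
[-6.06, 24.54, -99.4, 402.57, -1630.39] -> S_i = -6.06*(-4.05)^i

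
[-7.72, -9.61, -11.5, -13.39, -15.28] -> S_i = -7.72 + -1.89*i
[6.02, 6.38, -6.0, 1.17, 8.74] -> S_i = Random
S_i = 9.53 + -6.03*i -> [9.53, 3.5, -2.53, -8.56, -14.59]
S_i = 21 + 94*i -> [21, 115, 209, 303, 397]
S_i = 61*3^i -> [61, 183, 549, 1647, 4941]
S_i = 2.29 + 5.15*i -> [2.29, 7.44, 12.59, 17.74, 22.89]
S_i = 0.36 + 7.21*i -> [0.36, 7.57, 14.78, 21.99, 29.2]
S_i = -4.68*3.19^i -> [-4.68, -14.93, -47.62, -151.92, -484.63]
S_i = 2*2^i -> [2, 4, 8, 16, 32]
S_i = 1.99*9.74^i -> [1.99, 19.38, 188.79, 1838.78, 17909.72]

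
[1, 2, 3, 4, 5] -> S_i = 1 + 1*i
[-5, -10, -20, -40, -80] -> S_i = -5*2^i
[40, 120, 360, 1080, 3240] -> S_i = 40*3^i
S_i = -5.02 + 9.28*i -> [-5.02, 4.26, 13.54, 22.82, 32.1]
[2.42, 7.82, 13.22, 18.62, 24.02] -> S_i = 2.42 + 5.40*i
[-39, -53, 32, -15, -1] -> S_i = Random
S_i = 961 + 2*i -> [961, 963, 965, 967, 969]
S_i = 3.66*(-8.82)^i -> [3.66, -32.28, 284.72, -2511.23, 22149.07]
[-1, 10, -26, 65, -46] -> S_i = Random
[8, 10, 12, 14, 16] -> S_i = 8 + 2*i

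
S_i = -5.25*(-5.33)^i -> [-5.25, 27.98, -149.15, 794.95, -4237.09]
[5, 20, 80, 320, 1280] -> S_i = 5*4^i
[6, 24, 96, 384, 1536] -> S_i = 6*4^i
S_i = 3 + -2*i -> [3, 1, -1, -3, -5]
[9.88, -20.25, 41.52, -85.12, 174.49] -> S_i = 9.88*(-2.05)^i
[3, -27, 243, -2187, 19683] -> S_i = 3*-9^i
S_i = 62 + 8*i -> [62, 70, 78, 86, 94]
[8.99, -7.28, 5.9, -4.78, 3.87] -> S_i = 8.99*(-0.81)^i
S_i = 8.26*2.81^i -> [8.26, 23.21, 65.22, 183.27, 515.0]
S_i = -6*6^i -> [-6, -36, -216, -1296, -7776]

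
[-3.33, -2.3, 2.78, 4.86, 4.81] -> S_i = Random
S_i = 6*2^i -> [6, 12, 24, 48, 96]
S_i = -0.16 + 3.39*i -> [-0.16, 3.23, 6.62, 10.01, 13.4]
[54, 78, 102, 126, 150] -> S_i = 54 + 24*i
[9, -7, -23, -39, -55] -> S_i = 9 + -16*i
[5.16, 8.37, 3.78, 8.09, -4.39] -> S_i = Random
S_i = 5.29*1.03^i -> [5.29, 5.45, 5.61, 5.78, 5.95]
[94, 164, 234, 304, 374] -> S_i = 94 + 70*i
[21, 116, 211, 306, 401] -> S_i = 21 + 95*i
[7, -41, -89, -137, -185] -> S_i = 7 + -48*i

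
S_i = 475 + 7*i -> [475, 482, 489, 496, 503]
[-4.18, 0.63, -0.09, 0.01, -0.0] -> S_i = -4.18*(-0.15)^i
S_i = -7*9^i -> [-7, -63, -567, -5103, -45927]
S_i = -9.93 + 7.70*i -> [-9.93, -2.23, 5.47, 13.17, 20.87]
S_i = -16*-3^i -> [-16, 48, -144, 432, -1296]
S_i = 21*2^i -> [21, 42, 84, 168, 336]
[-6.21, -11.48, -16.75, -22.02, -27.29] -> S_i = -6.21 + -5.27*i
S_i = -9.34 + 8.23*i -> [-9.34, -1.11, 7.12, 15.35, 23.58]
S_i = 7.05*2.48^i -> [7.05, 17.48, 43.36, 107.53, 266.68]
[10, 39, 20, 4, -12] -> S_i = Random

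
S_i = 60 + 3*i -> [60, 63, 66, 69, 72]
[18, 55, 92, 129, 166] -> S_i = 18 + 37*i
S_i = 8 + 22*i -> [8, 30, 52, 74, 96]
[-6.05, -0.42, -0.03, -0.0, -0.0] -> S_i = -6.05*0.07^i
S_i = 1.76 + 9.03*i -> [1.76, 10.79, 19.82, 28.85, 37.88]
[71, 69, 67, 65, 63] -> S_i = 71 + -2*i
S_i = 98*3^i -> [98, 294, 882, 2646, 7938]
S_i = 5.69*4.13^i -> [5.69, 23.5, 97.05, 400.83, 1655.44]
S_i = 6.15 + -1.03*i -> [6.15, 5.12, 4.09, 3.06, 2.03]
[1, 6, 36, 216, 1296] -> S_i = 1*6^i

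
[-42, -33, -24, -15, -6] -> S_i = -42 + 9*i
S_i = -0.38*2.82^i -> [-0.38, -1.07, -3.02, -8.52, -24.03]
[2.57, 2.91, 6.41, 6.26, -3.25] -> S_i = Random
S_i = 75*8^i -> [75, 600, 4800, 38400, 307200]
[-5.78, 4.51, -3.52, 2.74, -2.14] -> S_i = -5.78*(-0.78)^i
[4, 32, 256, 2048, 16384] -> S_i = 4*8^i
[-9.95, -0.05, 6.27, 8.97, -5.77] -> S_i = Random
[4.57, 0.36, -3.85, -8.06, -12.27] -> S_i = 4.57 + -4.21*i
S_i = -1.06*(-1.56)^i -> [-1.06, 1.65, -2.58, 4.02, -6.28]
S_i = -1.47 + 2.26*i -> [-1.47, 0.79, 3.05, 5.31, 7.57]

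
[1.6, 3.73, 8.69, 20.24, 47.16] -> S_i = 1.60*2.33^i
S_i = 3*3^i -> [3, 9, 27, 81, 243]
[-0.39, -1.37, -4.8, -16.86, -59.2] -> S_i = -0.39*3.51^i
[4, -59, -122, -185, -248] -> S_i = 4 + -63*i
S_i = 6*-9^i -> [6, -54, 486, -4374, 39366]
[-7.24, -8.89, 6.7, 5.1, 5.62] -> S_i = Random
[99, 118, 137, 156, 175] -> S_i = 99 + 19*i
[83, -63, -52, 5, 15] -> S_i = Random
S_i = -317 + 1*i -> [-317, -316, -315, -314, -313]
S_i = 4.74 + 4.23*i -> [4.74, 8.97, 13.2, 17.43, 21.66]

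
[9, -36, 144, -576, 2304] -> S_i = 9*-4^i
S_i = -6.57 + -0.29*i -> [-6.57, -6.86, -7.15, -7.44, -7.73]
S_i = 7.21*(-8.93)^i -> [7.21, -64.39, 574.96, -5134.4, 45850.19]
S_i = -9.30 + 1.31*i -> [-9.3, -7.99, -6.68, -5.37, -4.06]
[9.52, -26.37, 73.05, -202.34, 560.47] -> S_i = 9.52*(-2.77)^i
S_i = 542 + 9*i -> [542, 551, 560, 569, 578]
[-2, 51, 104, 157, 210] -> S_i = -2 + 53*i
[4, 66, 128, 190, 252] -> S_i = 4 + 62*i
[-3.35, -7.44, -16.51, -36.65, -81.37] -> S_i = -3.35*2.22^i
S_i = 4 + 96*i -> [4, 100, 196, 292, 388]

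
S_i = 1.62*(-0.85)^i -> [1.62, -1.38, 1.17, -0.99, 0.85]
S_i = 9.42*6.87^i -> [9.42, 64.72, 444.59, 3054.37, 20983.5]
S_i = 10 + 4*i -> [10, 14, 18, 22, 26]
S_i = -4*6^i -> [-4, -24, -144, -864, -5184]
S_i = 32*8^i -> [32, 256, 2048, 16384, 131072]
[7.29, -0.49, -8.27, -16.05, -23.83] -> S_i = 7.29 + -7.78*i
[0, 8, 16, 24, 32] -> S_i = 0 + 8*i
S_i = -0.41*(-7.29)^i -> [-0.41, 2.99, -21.79, 158.84, -1157.96]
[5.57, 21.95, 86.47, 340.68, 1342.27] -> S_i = 5.57*3.94^i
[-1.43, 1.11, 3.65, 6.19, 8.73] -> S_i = -1.43 + 2.54*i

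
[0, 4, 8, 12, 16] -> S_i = 0 + 4*i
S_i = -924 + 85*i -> [-924, -839, -754, -669, -584]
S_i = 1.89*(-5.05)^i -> [1.89, -9.54, 48.2, -243.41, 1229.21]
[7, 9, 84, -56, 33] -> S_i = Random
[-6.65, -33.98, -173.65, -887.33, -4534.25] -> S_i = -6.65*5.11^i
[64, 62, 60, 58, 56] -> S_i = 64 + -2*i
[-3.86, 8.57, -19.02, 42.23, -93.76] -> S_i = -3.86*(-2.22)^i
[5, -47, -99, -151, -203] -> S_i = 5 + -52*i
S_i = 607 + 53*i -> [607, 660, 713, 766, 819]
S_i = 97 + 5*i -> [97, 102, 107, 112, 117]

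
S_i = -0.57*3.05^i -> [-0.57, -1.74, -5.3, -16.17, -49.33]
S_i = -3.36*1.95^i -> [-3.36, -6.55, -12.78, -24.91, -48.58]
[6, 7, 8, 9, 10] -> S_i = 6 + 1*i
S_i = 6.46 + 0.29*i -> [6.46, 6.75, 7.04, 7.33, 7.62]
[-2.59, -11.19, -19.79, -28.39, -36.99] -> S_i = -2.59 + -8.60*i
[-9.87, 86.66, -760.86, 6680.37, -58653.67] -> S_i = -9.87*(-8.78)^i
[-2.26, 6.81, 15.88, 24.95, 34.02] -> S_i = -2.26 + 9.07*i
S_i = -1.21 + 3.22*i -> [-1.21, 2.01, 5.23, 8.45, 11.67]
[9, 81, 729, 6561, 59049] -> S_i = 9*9^i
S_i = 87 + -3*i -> [87, 84, 81, 78, 75]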